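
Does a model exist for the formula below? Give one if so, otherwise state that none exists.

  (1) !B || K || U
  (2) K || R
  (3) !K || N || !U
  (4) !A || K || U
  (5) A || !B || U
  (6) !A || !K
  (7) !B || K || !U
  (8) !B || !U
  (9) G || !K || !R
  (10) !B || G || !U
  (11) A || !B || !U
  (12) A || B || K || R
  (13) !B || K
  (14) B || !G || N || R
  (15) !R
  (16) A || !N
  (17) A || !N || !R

Unit clause (!R) forces R = False.
In (K || R) only K is left, so K = True.
In (!A || !K) only !A is left, so A = False.
In (A || !N) only !N is left, so N = False.
In (!K || N || !U) only !U is left, so U = False.
In (A || !B || U) only !B is left, so B = False.
In (B || !G || N || R) only !G is left, so G = False.
All clauses satisfied.

R: False; U: False; K: True; G: False; A: False; B: False; N: False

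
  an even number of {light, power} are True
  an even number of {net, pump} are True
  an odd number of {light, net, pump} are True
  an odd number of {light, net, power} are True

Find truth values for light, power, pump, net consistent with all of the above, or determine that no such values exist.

light=T, power=T, pump=T, net=T

{light, power}: 2 true → even ✓
{net, pump}: 2 true → even ✓
{light, net, pump}: 3 true → odd ✓
{light, net, power}: 3 true → odd ✓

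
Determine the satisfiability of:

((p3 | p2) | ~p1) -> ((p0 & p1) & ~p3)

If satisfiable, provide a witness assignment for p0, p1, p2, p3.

p0 = True; p1 = True; p2 = False; p3 = False

  ((p3 | p2) | ~p1) -> ((p0 & p1) & ~p3) = True
    (p3 | p2) | ~p1 = False
      p3 | p2 = False
      ~p1 = False
    (p0 & p1) & ~p3 = True
      p0 & p1 = True
      ~p3 = True
The formula evaluates to True.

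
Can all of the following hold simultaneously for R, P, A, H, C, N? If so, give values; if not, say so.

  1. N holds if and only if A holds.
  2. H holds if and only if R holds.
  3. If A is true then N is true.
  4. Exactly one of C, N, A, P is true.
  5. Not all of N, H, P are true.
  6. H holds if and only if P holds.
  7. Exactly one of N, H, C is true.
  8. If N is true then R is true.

R = True, P = True, A = False, H = True, C = False, N = False

  (1) N=F, A=F — same ✓
  (2) H=T, R=T — same ✓
  (3) A=F ⇒ N: vacuous ✓
  (4) {C, N, A, P}: 1 true — exactly one ✓
  (5) {N, H, P}: 2/3 true — not all ✓
  (6) H=T, P=T — same ✓
  (7) {N, H, C}: 1 true — exactly one ✓
  (8) N=F ⇒ R: vacuous ✓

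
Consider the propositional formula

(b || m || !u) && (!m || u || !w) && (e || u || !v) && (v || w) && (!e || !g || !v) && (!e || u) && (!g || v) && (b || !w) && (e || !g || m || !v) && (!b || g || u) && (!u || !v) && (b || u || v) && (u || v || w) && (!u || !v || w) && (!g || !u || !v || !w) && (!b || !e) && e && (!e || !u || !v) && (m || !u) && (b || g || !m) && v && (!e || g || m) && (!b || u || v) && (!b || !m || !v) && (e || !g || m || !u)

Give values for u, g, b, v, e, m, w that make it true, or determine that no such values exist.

Unsatisfiable

Case u = True:
  (!u || !v) forces v = False.
  Clause (v) is falsified — contradiction.
Case u = False:
  (!e || u) forces e = False.
  Clause (e) is falsified — contradiction.
Both cases fail, so the formula is unsatisfiable.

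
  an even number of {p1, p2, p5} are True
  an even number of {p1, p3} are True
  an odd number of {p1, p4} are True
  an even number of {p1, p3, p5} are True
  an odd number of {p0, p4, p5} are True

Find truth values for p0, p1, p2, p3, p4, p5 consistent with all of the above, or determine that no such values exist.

p0=T; p1=T; p2=T; p3=T; p4=F; p5=F

{p1, p2, p5}: 2 true → even ✓
{p1, p3}: 2 true → even ✓
{p1, p4}: 1 true → odd ✓
{p1, p3, p5}: 2 true → even ✓
{p0, p4, p5}: 1 true → odd ✓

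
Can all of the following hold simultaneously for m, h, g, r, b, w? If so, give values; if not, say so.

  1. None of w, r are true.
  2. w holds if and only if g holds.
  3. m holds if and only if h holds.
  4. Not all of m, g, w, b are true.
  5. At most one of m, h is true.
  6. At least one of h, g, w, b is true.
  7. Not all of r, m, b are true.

m=F, h=F, g=F, r=F, b=T, w=F

  (1) {w, r}: 0 true — none ✓
  (2) w=F, g=F — same ✓
  (3) m=F, h=F — same ✓
  (4) {m, g, w, b}: 1/4 true — not all ✓
  (5) {m, h}: 0 true — at most one ✓
  (6) {h, g, w, b}: 1 true — at least one ✓
  (7) {r, m, b}: 1/3 true — not all ✓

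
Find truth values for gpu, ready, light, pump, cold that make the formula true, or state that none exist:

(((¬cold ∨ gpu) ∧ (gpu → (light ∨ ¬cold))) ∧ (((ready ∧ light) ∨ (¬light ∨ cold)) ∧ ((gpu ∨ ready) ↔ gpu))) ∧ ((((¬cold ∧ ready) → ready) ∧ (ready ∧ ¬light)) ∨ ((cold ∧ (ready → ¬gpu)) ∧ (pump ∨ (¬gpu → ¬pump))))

gpu = True, ready = False, light = True, pump = True, cold = True

  ((¬cold ∨ gpu) ∧ (gpu → (light ∨ ¬cold))) ∧ (((ready ∧ light) ∨ (¬light ∨ cold)) ∧ ((gpu ∨ ready) ↔ gpu)) = True
    (¬cold ∨ gpu) ∧ (gpu → (light ∨ ¬cold)) = True
      ¬cold ∨ gpu = True
        ¬cold = False
      gpu → (light ∨ ¬cold) = True
        light ∨ ¬cold = True
          ¬cold = False
    ((ready ∧ light) ∨ (¬light ∨ cold)) ∧ ((gpu ∨ ready) ↔ gpu) = True
      (ready ∧ light) ∨ (¬light ∨ cold) = True
        ready ∧ light = False
        ¬light ∨ cold = True
          ¬light = False
      (gpu ∨ ready) ↔ gpu = True
        gpu ∨ ready = True
  (((¬cold ∧ ready) → ready) ∧ (ready ∧ ¬light)) ∨ ((cold ∧ (ready → ¬gpu)) ∧ (pump ∨ (¬gpu → ¬pump))) = True
    ((¬cold ∧ ready) → ready) ∧ (ready ∧ ¬light) = False
      (¬cold ∧ ready) → ready = True
        ¬cold ∧ ready = False
          ¬cold = False
      ready ∧ ¬light = False
        ¬light = False
    (cold ∧ (ready → ¬gpu)) ∧ (pump ∨ (¬gpu → ¬pump)) = True
      cold ∧ (ready → ¬gpu) = True
        ready → ¬gpu = True
          ¬gpu = False
      pump ∨ (¬gpu → ¬pump) = True
        ¬gpu → ¬pump = True
          ¬gpu = False
          ¬pump = False
Both conjuncts True, so the formula holds.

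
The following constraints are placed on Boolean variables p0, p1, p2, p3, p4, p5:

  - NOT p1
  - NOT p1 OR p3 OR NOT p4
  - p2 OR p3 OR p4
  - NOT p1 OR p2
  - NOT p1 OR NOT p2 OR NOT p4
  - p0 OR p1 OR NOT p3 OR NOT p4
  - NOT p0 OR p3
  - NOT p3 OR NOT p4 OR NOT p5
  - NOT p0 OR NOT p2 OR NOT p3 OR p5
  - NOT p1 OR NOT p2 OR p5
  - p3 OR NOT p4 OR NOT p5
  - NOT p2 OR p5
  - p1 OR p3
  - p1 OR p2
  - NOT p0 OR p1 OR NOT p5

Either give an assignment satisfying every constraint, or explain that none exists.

Unit clause (NOT p1) forces p1 = False.
In (p1 OR p3) only p3 is left, so p3 = True.
In (p1 OR p2) only p2 is left, so p2 = True.
In (NOT p2 OR p5) only p5 is left, so p5 = True.
In (NOT p0 OR p1 OR NOT p5) only NOT p0 is left, so p0 = False.
In (p0 OR p1 OR NOT p3 OR NOT p4) only NOT p4 is left, so p4 = False.
All clauses satisfied.

p0 = False; p1 = False; p2 = True; p3 = True; p4 = False; p5 = True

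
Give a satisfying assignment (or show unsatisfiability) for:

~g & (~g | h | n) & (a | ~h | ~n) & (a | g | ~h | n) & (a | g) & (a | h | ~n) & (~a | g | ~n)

Unit clause (~g) forces g = False.
In (a | g) only a is left, so a = True.
In (~a | g | ~n) only ~n is left, so n = False.
Set h = True.
Check each clause:
  (~g): ~g holds.
  (~g | h | n): ~g holds.
  (a | ~h | ~n): a holds.
  (a | g | ~h | n): a holds.
  (a | g): a holds.
  (a | h | ~n): a holds.
  (~a | g | ~n): ~n holds.
All clauses satisfied.

g = False, n = False, h = True, a = True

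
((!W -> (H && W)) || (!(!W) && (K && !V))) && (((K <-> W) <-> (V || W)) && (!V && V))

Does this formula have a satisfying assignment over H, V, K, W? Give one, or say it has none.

Case V = True: the conjunct !V is False.
Case V = False: the conjunct V is False.
Both cases fail — unsatisfiable.

Unsatisfiable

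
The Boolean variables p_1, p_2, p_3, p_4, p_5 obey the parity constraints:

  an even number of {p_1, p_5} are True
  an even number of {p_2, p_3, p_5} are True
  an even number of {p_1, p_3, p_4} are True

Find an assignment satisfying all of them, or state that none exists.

p_1=T, p_2=T, p_3=F, p_4=T, p_5=T

{p_1, p_5}: 2 true → even ✓
{p_2, p_3, p_5}: 2 true → even ✓
{p_1, p_3, p_4}: 2 true → even ✓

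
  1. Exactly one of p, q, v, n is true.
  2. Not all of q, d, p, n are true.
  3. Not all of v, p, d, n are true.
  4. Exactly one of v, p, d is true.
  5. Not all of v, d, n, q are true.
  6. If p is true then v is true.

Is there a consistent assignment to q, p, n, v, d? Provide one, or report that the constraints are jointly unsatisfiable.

q: False, p: False, n: True, v: False, d: True

  (1) {p, q, v, n}: 1 true — exactly one ✓
  (2) {q, d, p, n}: 2/4 true — not all ✓
  (3) {v, p, d, n}: 2/4 true — not all ✓
  (4) {v, p, d}: 1 true — exactly one ✓
  (5) {v, d, n, q}: 2/4 true — not all ✓
  (6) p=F ⇒ v: vacuous ✓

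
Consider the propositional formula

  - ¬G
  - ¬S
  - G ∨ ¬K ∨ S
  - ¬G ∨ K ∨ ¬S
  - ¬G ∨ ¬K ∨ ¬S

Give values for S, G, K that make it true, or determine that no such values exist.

S = False, G = False, K = False

Unit clause (¬G) forces G = False.
Unit clause (¬S) forces S = False.
In (G ∨ ¬K ∨ S) only ¬K is left, so K = False.
Check each clause:
  (¬G): ¬G holds.
  (¬S): ¬S holds.
  (G ∨ ¬K ∨ S): ¬K holds.
  (¬G ∨ K ∨ ¬S): ¬G holds.
  (¬G ∨ ¬K ∨ ¬S): ¬G holds.
All clauses satisfied.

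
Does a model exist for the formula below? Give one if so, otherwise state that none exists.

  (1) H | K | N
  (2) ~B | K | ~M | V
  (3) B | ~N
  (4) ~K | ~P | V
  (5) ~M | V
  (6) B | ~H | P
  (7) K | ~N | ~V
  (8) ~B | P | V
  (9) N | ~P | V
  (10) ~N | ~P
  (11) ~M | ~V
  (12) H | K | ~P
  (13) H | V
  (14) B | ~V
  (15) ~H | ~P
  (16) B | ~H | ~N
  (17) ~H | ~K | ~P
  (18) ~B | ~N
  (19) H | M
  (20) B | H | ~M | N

N = False; H = True; K = True; M = False; P = False; V = True; B = True

Set N = False.
Try H = False:
  (H | K | N) forces K = True.
  (H | V) forces V = True.
  (~M | ~V) forces M = False.
  clause (H | M) is falsified — backtrack.
So H = True.
  then (~H | ~P) forces P = False.
  then (B | ~H | P) forces B = True.
  then (~B | P | V) forces V = True.
  then (~M | ~V) forces M = False.
Set K = True.
All clauses satisfied.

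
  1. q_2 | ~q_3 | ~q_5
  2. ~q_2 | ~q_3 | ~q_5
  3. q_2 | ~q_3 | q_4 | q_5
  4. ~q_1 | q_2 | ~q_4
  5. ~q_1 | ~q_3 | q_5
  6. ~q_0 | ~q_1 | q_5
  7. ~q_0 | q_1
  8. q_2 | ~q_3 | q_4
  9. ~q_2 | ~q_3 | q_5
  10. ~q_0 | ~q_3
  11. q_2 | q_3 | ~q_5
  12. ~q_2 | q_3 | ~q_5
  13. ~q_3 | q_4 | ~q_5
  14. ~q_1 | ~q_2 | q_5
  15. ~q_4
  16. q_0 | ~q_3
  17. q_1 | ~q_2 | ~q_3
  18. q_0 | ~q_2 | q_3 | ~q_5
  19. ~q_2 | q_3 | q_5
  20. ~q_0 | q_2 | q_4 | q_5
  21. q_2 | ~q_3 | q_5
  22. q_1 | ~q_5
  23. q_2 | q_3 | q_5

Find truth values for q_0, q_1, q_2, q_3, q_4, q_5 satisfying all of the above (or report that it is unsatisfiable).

Unsatisfiable — no assignment works.

Case q_3 = True:
  (~q_0 | ~q_3) forces q_0 = False.
  Clause (q_0 | ~q_3) is falsified — contradiction.
Case q_3 = False:
  (~q_4) forces q_4 = False.
  If q_5 = True:
    (q_2 | q_3 | ~q_5) forces q_2 = True.
    clause (~q_2 | q_3 | ~q_5) is falsified.
  If q_5 = False:
    (~q_2 | q_3 | q_5) forces q_2 = False.
    clause (q_2 | q_3 | q_5) is falsified.
  Every sub-case reaches a contradiction.
Both cases fail, so the formula is unsatisfiable.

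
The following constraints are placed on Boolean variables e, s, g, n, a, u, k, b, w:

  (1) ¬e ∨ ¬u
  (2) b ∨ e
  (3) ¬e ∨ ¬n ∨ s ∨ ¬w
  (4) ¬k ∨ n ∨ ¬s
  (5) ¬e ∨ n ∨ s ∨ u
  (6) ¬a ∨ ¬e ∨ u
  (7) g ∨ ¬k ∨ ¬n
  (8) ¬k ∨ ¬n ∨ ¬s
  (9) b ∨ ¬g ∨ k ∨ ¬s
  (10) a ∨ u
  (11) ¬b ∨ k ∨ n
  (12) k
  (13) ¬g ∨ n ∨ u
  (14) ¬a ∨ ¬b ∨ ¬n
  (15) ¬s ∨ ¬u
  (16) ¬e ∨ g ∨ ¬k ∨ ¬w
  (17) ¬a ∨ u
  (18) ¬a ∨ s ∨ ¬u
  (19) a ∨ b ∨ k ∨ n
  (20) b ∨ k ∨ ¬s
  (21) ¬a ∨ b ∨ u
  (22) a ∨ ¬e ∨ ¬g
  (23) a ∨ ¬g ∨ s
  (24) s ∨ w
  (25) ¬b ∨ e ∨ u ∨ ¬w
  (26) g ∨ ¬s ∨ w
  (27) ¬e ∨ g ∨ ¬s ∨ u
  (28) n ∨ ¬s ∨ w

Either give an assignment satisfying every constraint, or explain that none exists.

Unit clause (k) forces k = True.
Try e = True:
  (¬e ∨ ¬u) forces u = False.
  (¬a ∨ ¬e ∨ u) forces a = False.
  clause (a ∨ u) is falsified — backtrack.
So e = False.
  then (b ∨ e) forces b = True.
Set s = False.
  then (s ∨ w) forces w = True.
  then (¬b ∨ e ∨ u ∨ ¬w) forces u = True.
  then (¬a ∨ s ∨ ¬u) forces a = False.
  then (a ∨ ¬g ∨ s) forces g = False.
  then (g ∨ ¬k ∨ ¬n) forces n = False.
All clauses satisfied.

e=F, s=F, g=F, n=F, a=F, u=T, k=T, b=T, w=T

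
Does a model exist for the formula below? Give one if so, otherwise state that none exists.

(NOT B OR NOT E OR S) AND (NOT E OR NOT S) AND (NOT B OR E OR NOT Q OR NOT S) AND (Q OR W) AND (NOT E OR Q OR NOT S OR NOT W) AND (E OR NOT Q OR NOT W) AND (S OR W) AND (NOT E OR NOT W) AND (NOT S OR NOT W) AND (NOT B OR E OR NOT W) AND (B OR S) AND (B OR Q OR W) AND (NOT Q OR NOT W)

E = False, Q = True, B = False, S = True, W = False

Set E = False.
Try Q = False:
  (Q OR W) forces W = True.
  (NOT S OR NOT W) forces S = False.
  (NOT B OR E OR NOT W) forces B = False.
  clause (B OR S) is falsified — backtrack.
So Q = True.
  then (E OR NOT Q OR NOT W) forces W = False.
  then (S OR W) forces S = True.
  then (NOT B OR E OR NOT Q OR NOT S) forces B = False.
All clauses satisfied.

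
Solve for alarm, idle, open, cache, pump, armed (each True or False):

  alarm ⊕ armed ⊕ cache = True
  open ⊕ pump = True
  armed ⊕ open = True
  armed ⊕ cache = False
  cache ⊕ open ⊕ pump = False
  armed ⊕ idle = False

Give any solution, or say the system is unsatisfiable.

alarm = True, idle = True, open = False, cache = True, pump = True, armed = True

alarm ⊕ armed ⊕ cache = T ⊕ T ⊕ T = True ✓
open ⊕ pump = F ⊕ T = True ✓
armed ⊕ open = T ⊕ F = True ✓
armed ⊕ cache = T ⊕ T = False ✓
cache ⊕ open ⊕ pump = T ⊕ F ⊕ T = False ✓
armed ⊕ idle = T ⊕ T = False ✓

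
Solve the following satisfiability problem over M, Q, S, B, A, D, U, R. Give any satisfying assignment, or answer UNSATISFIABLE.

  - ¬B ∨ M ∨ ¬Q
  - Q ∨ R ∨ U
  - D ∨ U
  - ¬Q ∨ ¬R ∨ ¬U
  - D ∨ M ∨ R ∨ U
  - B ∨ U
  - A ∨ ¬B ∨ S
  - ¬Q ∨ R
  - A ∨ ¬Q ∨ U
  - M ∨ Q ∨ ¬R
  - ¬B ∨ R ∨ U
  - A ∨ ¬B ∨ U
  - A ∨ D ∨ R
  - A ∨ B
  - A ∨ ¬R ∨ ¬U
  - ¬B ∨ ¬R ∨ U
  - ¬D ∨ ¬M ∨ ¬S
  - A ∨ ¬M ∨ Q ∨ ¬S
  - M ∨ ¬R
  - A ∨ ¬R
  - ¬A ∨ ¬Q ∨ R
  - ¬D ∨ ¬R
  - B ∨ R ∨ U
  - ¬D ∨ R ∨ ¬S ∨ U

M = False, Q = False, S = True, B = True, A = True, D = False, U = True, R = False

Set M = False.
  then (M ∨ ¬R) forces R = False.
  then (¬Q ∨ R) forces Q = False.
  then (Q ∨ R ∨ U) forces U = True.
Set S = True.
Set B = True.
Set A = True.
Set D = False.
All clauses satisfied.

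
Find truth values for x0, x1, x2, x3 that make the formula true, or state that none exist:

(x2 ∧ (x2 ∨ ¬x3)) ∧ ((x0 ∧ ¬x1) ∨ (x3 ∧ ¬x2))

x0 = True; x1 = False; x2 = True; x3 = False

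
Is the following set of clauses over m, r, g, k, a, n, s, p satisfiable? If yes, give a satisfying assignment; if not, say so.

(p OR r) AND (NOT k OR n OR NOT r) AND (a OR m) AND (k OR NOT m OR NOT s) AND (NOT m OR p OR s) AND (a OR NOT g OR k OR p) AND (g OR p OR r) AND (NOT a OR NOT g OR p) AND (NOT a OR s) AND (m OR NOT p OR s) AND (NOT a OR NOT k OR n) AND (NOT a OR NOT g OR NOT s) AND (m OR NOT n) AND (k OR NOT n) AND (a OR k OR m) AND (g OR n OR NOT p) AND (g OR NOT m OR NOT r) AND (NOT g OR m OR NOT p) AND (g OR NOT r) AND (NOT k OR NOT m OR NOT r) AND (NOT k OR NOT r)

Set m = True.
Set r = False.
  then (p OR r) forces p = True.
Set g = True.
Set k = False.
  then (k OR NOT m OR NOT s) forces s = False.
  then (NOT a OR s) forces a = False.
  then (k OR NOT n) forces n = False.
All clauses satisfied.

m = True; r = False; g = True; k = False; a = False; n = False; s = False; p = True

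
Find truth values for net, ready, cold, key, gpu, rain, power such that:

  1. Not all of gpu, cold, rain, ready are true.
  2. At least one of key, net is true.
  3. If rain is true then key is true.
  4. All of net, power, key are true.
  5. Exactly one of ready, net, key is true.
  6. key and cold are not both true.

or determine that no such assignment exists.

Case key = True:
  (4) forces net = True.
  Constraint (5) is violated (net=T, key=T) — contradiction.
Case key = False:
  Constraint (4) is violated (key=F) — contradiction.
Both cases fail — unsatisfiable.

Unsatisfiable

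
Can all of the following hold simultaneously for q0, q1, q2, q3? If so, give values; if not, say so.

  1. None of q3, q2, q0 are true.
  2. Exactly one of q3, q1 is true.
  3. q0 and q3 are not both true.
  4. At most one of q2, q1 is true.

q0 = False, q1 = True, q2 = False, q3 = False

  (1) {q3, q2, q0}: 0 true — none ✓
  (2) {q3, q1}: 1 true — exactly one ✓
  (3) q0=F, q3=F — not both ✓
  (4) {q2, q1}: 1 true — at most one ✓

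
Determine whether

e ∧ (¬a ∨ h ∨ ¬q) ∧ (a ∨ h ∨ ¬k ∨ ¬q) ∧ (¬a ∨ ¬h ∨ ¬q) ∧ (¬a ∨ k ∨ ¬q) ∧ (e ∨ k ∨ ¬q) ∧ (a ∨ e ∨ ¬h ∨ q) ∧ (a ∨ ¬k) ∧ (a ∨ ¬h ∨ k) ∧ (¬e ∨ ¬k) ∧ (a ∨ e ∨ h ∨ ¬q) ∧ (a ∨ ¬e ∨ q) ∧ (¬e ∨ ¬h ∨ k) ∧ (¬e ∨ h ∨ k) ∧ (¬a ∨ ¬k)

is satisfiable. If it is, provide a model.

No satisfying assignment exists.

Case e = True:
  (¬e ∨ ¬k) forces k = False.
  (¬e ∨ ¬h ∨ k) forces h = False.
  Clause (¬e ∨ h ∨ k) is falsified — contradiction.
Case e = False:
  Clause (e) is falsified — contradiction.
Both cases fail, so the formula is unsatisfiable.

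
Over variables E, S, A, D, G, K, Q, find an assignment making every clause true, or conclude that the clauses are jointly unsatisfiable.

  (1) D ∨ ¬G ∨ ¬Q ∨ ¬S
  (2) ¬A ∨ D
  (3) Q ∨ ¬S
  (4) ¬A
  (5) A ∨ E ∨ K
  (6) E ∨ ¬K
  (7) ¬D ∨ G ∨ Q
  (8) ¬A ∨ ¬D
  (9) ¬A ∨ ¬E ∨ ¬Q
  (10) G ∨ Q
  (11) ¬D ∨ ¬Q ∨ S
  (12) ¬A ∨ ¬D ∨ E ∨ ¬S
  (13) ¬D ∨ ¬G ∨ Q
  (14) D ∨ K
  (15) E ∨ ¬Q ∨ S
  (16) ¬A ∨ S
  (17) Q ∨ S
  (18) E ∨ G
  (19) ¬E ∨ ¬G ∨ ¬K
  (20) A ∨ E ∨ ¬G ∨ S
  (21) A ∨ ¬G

Unit clause (¬A) forces A = False.
In (A ∨ ¬G) only ¬G is left, so G = False.
In (G ∨ Q) only Q is left, so Q = True.
In (E ∨ G) only E is left, so E = True.
Set S = True.
Set D = True.
Set K = True.
All clauses satisfied.

E = True, S = True, A = False, D = True, G = False, K = True, Q = True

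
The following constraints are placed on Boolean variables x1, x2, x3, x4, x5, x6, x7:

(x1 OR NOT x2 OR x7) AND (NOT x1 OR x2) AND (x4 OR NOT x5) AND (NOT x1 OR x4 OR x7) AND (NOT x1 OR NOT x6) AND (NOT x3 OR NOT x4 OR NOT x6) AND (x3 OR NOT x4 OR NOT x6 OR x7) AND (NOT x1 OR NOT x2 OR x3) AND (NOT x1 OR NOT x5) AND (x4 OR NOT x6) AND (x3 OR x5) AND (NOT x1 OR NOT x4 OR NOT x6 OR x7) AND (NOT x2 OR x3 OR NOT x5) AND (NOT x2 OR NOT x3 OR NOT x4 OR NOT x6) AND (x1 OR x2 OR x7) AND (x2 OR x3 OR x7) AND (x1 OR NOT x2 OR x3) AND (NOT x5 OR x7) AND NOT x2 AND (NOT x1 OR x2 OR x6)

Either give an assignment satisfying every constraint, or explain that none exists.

x1 = False; x2 = False; x3 = True; x4 = True; x5 = False; x6 = False; x7 = True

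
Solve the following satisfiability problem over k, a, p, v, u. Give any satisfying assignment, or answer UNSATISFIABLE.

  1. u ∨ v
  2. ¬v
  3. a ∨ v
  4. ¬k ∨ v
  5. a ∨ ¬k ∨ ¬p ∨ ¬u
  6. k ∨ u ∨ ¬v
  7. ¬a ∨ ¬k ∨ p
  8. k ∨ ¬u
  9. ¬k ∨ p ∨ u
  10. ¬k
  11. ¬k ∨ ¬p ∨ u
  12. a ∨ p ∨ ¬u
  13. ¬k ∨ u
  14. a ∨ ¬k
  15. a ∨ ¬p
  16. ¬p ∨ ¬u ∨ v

UNSATISFIABLE

Case k = True:
  Clause (¬k) is falsified — contradiction.
Case k = False:
  (¬v) forces v = False.
  (u ∨ v) forces u = True.
  Clause (k ∨ ¬u) is falsified — contradiction.
Both cases fail, so the formula is unsatisfiable.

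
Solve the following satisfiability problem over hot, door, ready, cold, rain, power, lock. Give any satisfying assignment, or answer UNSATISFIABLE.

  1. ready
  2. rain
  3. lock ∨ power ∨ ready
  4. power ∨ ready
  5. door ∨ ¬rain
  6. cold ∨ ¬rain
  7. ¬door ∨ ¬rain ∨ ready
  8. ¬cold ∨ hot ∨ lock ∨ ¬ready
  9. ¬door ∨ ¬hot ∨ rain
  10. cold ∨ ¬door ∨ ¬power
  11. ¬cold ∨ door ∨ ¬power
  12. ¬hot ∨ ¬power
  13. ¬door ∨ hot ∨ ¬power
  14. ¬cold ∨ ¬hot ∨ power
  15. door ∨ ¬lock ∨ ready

Unit clause (ready) forces ready = True.
Unit clause (rain) forces rain = True.
In (door ∨ ¬rain) only door is left, so door = True.
In (cold ∨ ¬rain) only cold is left, so cold = True.
Try hot = True:
  (¬hot ∨ ¬power) forces power = False.
  clause (¬cold ∨ ¬hot ∨ power) is falsified — backtrack.
So hot = False.
  then (¬cold ∨ hot ∨ lock ∨ ¬ready) forces lock = True.
  then (¬door ∨ hot ∨ ¬power) forces power = False.
All clauses satisfied.

hot = False, door = True, ready = True, cold = True, rain = True, power = False, lock = True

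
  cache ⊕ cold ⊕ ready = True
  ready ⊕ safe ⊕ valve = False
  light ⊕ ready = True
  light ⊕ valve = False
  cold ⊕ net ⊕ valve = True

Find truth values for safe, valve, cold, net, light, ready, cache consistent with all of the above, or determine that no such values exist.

safe = True; valve = False; cold = True; net = False; light = False; ready = True; cache = True

cache ⊕ cold ⊕ ready = T ⊕ T ⊕ T = True ✓
ready ⊕ safe ⊕ valve = T ⊕ T ⊕ F = False ✓
light ⊕ ready = F ⊕ T = True ✓
light ⊕ valve = F ⊕ F = False ✓
cold ⊕ net ⊕ valve = T ⊕ F ⊕ F = True ✓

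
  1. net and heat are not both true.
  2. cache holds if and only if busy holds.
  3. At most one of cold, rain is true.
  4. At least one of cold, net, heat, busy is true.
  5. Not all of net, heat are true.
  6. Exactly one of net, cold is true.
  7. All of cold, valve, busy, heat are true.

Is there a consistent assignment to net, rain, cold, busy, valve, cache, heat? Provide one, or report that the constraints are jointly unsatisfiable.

net = False; rain = False; cold = True; busy = True; valve = True; cache = True; heat = True

  (1) net=F, heat=T — not both ✓
  (2) cache=T, busy=T — same ✓
  (3) {cold, rain}: 1 true — at most one ✓
  (4) {cold, net, heat, busy}: 3 true — at least one ✓
  (5) {net, heat}: 1/2 true — not all ✓
  (6) {net, cold}: 1 true — exactly one ✓
  (7) {cold, valve, busy, heat}: all 4 true ✓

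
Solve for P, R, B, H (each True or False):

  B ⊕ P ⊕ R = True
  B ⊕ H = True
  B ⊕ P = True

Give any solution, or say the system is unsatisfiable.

P = False, R = False, B = True, H = False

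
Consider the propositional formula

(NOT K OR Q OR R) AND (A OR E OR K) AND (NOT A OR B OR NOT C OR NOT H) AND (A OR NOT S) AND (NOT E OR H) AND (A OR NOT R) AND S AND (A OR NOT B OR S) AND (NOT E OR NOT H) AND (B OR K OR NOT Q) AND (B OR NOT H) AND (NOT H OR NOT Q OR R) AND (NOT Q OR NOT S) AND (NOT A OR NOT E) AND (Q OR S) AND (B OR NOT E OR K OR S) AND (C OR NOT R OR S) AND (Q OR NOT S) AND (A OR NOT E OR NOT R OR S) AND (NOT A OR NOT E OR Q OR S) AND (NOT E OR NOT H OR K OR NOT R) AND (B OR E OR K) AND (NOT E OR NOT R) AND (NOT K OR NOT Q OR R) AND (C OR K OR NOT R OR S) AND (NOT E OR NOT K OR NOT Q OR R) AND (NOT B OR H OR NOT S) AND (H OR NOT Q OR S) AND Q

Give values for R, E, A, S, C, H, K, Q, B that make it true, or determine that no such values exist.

Unsatisfiable — no assignment works.

Case Q = True:
  (S) forces S = True.
  Clause (NOT Q OR NOT S) is falsified — contradiction.
Case Q = False:
  Clause (Q) is falsified — contradiction.
Both cases fail, so the formula is unsatisfiable.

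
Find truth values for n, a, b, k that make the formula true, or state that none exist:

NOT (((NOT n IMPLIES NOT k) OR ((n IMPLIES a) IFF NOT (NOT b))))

n = False; a = False; b = False; k = True

  NOT (((NOT n IMPLIES NOT k) OR ((n IMPLIES a) IFF NOT (NOT b)))) = True
    (NOT n IMPLIES NOT k) OR ((n IMPLIES a) IFF NOT (NOT b)) = False
      NOT n IMPLIES NOT k = False
        NOT n = True
        NOT k = False
      (n IMPLIES a) IFF NOT (NOT b) = False
        n IMPLIES a = True
        NOT (NOT b) = False
          NOT b = True
The formula evaluates to True.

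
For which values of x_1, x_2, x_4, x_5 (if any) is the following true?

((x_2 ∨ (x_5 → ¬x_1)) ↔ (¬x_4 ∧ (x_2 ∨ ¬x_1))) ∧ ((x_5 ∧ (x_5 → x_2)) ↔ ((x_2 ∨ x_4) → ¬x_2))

x_1 = True, x_2 = True, x_4 = False, x_5 = False

  (x_2 ∨ (x_5 → ¬x_1)) ↔ (¬x_4 ∧ (x_2 ∨ ¬x_1)) = True
    x_2 ∨ (x_5 → ¬x_1) = True
      x_5 → ¬x_1 = True
        ¬x_1 = False
    ¬x_4 ∧ (x_2 ∨ ¬x_1) = True
      ¬x_4 = True
      x_2 ∨ ¬x_1 = True
        ¬x_1 = False
  (x_5 ∧ (x_5 → x_2)) ↔ ((x_2 ∨ x_4) → ¬x_2) = True
    x_5 ∧ (x_5 → x_2) = False
      x_5 → x_2 = True
    (x_2 ∨ x_4) → ¬x_2 = False
      x_2 ∨ x_4 = True
      ¬x_2 = False
Both conjuncts True, so the formula holds.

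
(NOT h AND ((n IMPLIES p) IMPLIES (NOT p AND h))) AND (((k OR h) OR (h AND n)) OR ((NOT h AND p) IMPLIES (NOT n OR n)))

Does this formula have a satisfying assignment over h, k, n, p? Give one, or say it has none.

h: False, k: False, n: True, p: False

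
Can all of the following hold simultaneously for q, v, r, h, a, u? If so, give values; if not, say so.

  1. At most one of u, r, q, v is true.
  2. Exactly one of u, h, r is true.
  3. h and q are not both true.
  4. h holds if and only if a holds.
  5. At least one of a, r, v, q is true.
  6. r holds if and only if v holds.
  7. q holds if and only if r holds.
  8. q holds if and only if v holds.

q=F; v=F; r=F; h=T; a=T; u=F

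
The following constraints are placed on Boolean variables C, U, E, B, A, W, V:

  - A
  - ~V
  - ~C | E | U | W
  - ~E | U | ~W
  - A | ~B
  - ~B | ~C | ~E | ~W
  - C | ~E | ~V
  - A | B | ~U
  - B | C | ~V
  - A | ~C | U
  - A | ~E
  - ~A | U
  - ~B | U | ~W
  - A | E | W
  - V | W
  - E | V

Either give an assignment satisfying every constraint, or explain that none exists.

C: False, U: True, E: True, B: True, A: True, W: True, V: False

Unit clause (A) forces A = True.
Unit clause (~V) forces V = False.
In (~A | U) only U is left, so U = True.
In (V | W) only W is left, so W = True.
In (E | V) only E is left, so E = True.
Set C = False.
Set B = True.
All clauses satisfied.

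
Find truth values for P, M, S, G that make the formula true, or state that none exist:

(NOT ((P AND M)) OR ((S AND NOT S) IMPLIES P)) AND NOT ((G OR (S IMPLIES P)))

P: False, M: False, S: True, G: False

  NOT ((P AND M)) OR ((S AND NOT S) IMPLIES P) = True
    NOT ((P AND M)) = True
      P AND M = False
    (S AND NOT S) IMPLIES P = True
      S AND NOT S = False
        NOT S = False
  NOT ((G OR (S IMPLIES P))) = True
    G OR (S IMPLIES P) = False
      S IMPLIES P = False
Both conjuncts True, so the formula holds.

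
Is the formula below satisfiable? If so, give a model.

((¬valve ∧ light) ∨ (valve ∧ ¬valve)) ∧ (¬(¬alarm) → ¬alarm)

valve = False, alarm = False, light = True

  (¬valve ∧ light) ∨ (valve ∧ ¬valve) = True
    ¬valve ∧ light = True
      ¬valve = True
    valve ∧ ¬valve = False
      ¬valve = True
  ¬(¬alarm) → ¬alarm = True
    ¬(¬alarm) = False
      ¬alarm = True
    ¬alarm = True
Both conjuncts True, so the formula holds.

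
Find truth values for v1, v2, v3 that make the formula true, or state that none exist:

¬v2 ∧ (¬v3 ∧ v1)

v1 = True; v2 = False; v3 = False

  ¬v2 = True
  ¬v3 ∧ v1 = True
    ¬v3 = True
Both conjuncts True, so the formula holds.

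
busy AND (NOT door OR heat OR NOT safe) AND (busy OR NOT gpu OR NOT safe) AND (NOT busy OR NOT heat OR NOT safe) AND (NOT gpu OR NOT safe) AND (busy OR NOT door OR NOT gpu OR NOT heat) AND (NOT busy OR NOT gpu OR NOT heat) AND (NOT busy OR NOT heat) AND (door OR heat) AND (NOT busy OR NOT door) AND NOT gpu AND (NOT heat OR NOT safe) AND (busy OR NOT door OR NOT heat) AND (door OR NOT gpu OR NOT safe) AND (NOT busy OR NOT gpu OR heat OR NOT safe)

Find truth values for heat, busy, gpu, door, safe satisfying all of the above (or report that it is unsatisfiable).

No satisfying assignment exists.

Case busy = True:
  (NOT busy OR NOT heat) forces heat = False.
  (door OR heat) forces door = True.
  Clause (NOT busy OR NOT door) is falsified — contradiction.
Case busy = False:
  Clause (busy) is falsified — contradiction.
Both cases fail, so the formula is unsatisfiable.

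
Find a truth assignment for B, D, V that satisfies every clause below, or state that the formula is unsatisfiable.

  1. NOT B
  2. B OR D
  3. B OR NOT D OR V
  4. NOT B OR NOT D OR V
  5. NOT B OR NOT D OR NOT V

B=F, D=T, V=T

Unit clause (NOT B) forces B = False.
In (B OR D) only D is left, so D = True.
In (B OR NOT D OR V) only V is left, so V = True.
All clauses satisfied.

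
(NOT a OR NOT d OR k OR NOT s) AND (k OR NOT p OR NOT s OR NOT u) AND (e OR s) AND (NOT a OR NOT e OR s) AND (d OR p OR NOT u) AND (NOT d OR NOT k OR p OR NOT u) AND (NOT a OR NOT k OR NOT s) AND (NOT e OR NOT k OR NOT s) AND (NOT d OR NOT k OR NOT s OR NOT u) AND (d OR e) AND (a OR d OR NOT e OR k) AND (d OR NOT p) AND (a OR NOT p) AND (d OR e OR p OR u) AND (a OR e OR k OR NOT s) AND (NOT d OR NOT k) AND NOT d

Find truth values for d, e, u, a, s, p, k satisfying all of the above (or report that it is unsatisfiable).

d = False, e = True, u = False, a = False, s = False, p = False, k = True

Unit clause (NOT d) forces d = False.
In (d OR e) only e is left, so e = True.
In (d OR NOT p) only NOT p is left, so p = False.
In (d OR p OR NOT u) only NOT u is left, so u = False.
Set a = False.
  then (a OR d OR NOT e OR k) forces k = True.
  then (NOT e OR NOT k OR NOT s) forces s = False.
All clauses satisfied.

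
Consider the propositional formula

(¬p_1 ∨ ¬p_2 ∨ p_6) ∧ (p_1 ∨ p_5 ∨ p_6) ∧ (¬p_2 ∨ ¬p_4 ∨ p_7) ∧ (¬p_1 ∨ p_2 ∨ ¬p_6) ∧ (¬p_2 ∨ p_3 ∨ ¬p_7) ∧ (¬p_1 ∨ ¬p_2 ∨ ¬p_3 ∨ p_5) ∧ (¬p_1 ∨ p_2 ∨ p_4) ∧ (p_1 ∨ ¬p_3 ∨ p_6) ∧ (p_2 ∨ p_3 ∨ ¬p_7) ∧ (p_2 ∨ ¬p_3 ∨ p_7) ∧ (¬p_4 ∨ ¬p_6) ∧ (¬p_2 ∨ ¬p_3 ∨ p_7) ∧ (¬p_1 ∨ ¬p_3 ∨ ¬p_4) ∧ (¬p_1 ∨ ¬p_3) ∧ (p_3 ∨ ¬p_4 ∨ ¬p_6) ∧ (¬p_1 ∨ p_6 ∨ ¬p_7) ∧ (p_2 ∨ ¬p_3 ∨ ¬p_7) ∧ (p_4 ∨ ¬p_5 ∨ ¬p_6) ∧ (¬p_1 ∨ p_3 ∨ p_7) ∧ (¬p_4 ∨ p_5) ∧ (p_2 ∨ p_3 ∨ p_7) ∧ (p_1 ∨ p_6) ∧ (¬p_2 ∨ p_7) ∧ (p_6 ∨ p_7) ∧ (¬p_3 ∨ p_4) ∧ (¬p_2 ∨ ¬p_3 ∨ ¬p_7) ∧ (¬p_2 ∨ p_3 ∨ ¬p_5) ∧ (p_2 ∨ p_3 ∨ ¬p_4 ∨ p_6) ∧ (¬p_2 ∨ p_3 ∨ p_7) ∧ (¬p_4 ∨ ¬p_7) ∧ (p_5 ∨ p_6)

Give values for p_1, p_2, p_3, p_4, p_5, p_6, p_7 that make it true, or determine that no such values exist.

Unsatisfiable — no assignment works.

Case p_7 = True:
  (¬p_4 ∨ ¬p_7) forces p_4 = False.
  (¬p_3 ∨ p_4) forces p_3 = False.
  (¬p_2 ∨ p_3 ∨ ¬p_7) forces p_2 = False.
  Clause (p_2 ∨ p_3 ∨ ¬p_7) is falsified — contradiction.
Case p_7 = False:
  (¬p_2 ∨ p_7) forces p_2 = False.
  (p_2 ∨ ¬p_3 ∨ p_7) forces p_3 = False.
  Clause (p_2 ∨ p_3 ∨ p_7) is falsified — contradiction.
Both cases fail, so the formula is unsatisfiable.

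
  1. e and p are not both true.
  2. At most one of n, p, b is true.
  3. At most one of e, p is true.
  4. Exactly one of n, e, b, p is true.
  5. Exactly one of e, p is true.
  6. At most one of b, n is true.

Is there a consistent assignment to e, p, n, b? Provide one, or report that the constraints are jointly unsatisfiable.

e: True, p: False, n: False, b: False

  (1) e=T, p=F — not both ✓
  (2) {n, p, b}: 0 true — at most one ✓
  (3) {e, p}: 1 true — at most one ✓
  (4) {n, e, b, p}: 1 true — exactly one ✓
  (5) {e, p}: 1 true — exactly one ✓
  (6) {b, n}: 0 true — at most one ✓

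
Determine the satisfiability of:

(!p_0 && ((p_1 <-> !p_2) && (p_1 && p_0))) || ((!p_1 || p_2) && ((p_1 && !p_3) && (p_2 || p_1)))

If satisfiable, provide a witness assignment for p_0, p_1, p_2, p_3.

p_0 = False; p_1 = True; p_2 = True; p_3 = False

  (!p_0 && ((p_1 <-> !p_2) && (p_1 && p_0))) || ((!p_1 || p_2) && ((p_1 && !p_3) && (p_2 || p_1))) = True
    !p_0 && ((p_1 <-> !p_2) && (p_1 && p_0)) = False
      !p_0 = True
      (p_1 <-> !p_2) && (p_1 && p_0) = False
        p_1 <-> !p_2 = False
          !p_2 = False
        p_1 && p_0 = False
    (!p_1 || p_2) && ((p_1 && !p_3) && (p_2 || p_1)) = True
      !p_1 || p_2 = True
        !p_1 = False
      (p_1 && !p_3) && (p_2 || p_1) = True
        p_1 && !p_3 = True
          !p_3 = True
        p_2 || p_1 = True
The formula evaluates to True.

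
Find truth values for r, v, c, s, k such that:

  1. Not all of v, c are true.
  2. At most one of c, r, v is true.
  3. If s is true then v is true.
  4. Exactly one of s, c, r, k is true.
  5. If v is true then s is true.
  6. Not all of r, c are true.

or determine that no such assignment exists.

r = False, v = False, c = False, s = False, k = True

  (1) {v, c}: 0/2 true — not all ✓
  (2) {c, r, v}: 0 true — at most one ✓
  (3) s=F ⇒ v: vacuous ✓
  (4) {s, c, r, k}: 1 true — exactly one ✓
  (5) v=F ⇒ s: vacuous ✓
  (6) {r, c}: 0/2 true — not all ✓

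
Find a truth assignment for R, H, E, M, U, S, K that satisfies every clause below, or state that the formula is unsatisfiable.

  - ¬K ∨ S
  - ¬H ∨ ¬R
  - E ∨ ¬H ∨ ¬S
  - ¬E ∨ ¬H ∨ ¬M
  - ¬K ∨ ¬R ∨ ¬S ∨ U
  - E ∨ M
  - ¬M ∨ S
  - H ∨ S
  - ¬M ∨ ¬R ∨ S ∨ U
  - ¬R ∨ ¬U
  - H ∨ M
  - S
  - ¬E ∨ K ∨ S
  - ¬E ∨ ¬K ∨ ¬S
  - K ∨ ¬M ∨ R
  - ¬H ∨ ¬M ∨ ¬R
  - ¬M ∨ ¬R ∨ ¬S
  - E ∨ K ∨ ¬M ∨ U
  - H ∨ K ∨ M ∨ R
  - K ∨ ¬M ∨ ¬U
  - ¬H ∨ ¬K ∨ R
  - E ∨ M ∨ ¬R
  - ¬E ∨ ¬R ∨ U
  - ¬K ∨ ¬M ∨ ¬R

R = False; H = False; E = False; M = True; U = True; S = True; K = True

Unit clause (S) forces S = True.
Try R = True:
  (¬H ∨ ¬R) forces H = False.
  (¬R ∨ ¬U) forces U = False.
  (¬K ∨ ¬R ∨ ¬S ∨ U) forces K = False.
  (H ∨ M) forces M = True.
  clause (¬M ∨ ¬R ∨ ¬S) is falsified — backtrack.
So R = False.
Set H = False.
  then (H ∨ M) forces M = True.
  then (K ∨ ¬M ∨ R) forces K = True.
  then (¬E ∨ ¬K ∨ ¬S) forces E = False.
Set U = True.
All clauses satisfied.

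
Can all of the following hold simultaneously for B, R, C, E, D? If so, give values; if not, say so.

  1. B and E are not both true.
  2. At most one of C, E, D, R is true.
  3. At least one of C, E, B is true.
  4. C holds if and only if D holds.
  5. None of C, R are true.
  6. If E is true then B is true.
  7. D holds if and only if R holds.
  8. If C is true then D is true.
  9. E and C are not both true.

B = True, R = False, C = False, E = False, D = False

  (1) B=T, E=F — not both ✓
  (2) {C, E, D, R}: 0 true — at most one ✓
  (3) {C, E, B}: 1 true — at least one ✓
  (4) C=F, D=F — same ✓
  (5) {C, R}: 0 true — none ✓
  (6) E=F ⇒ B: vacuous ✓
  (7) D=F, R=F — same ✓
  (8) C=F ⇒ D: vacuous ✓
  (9) E=F, C=F — not both ✓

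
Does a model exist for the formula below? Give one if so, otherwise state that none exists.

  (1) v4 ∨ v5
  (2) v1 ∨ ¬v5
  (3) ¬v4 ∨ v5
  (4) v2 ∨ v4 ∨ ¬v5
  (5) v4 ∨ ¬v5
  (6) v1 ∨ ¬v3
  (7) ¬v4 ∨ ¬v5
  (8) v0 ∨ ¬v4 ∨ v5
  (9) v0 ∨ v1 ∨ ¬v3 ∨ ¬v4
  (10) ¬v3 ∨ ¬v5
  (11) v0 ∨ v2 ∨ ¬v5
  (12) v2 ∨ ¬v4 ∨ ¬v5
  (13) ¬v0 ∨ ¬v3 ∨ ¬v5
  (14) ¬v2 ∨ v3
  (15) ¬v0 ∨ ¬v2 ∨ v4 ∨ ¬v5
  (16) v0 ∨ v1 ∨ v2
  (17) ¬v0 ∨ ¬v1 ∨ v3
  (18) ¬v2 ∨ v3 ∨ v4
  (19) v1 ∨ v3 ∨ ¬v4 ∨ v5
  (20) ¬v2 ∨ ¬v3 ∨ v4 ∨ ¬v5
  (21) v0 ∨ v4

Case v4 = True:
  (¬v4 ∨ v5) forces v5 = True.
  Clause (¬v4 ∨ ¬v5) is falsified — contradiction.
Case v4 = False:
  (v4 ∨ v5) forces v5 = True.
  Clause (v4 ∨ ¬v5) is falsified — contradiction.
Both cases fail, so the formula is unsatisfiable.

No satisfying assignment exists.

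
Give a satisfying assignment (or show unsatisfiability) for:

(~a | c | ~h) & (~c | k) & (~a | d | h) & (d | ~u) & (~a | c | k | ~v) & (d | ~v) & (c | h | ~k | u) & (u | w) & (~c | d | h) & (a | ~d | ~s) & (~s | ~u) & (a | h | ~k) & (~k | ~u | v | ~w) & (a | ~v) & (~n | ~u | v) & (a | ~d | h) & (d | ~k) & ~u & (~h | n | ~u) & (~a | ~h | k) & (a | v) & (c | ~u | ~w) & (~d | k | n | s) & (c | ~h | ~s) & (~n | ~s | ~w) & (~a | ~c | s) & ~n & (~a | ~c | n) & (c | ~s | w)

a = True, h = False, k = False, s = True, v = False, n = False, w = True, u = False, c = False, d = True

Unit clause (~u) forces u = False.
Unit clause (~n) forces n = False.
In (u | w) only w is left, so w = True.
Try a = False:
  (a | ~v) forces v = False.
  clause (a | v) is falsified — backtrack.
So a = True.
  then (~a | ~c | n) forces c = False.
  then (~a | c | ~h) forces h = False.
  then (~a | d | h) forces d = True.
  then (c | h | ~k | u) forces k = False.
  then (~d | k | n | s) forces s = True.
  then (~a | c | k | ~v) forces v = False.
All clauses satisfied.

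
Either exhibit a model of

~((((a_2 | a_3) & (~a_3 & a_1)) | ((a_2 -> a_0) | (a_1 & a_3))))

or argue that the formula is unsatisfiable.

a_0 = False, a_1 = False, a_2 = True, a_3 = True

  ~((((a_2 | a_3) & (~a_3 & a_1)) | ((a_2 -> a_0) | (a_1 & a_3)))) = True
    ((a_2 | a_3) & (~a_3 & a_1)) | ((a_2 -> a_0) | (a_1 & a_3)) = False
      (a_2 | a_3) & (~a_3 & a_1) = False
        a_2 | a_3 = True
        ~a_3 & a_1 = False
          ~a_3 = False
      (a_2 -> a_0) | (a_1 & a_3) = False
        a_2 -> a_0 = False
        a_1 & a_3 = False
The formula evaluates to True.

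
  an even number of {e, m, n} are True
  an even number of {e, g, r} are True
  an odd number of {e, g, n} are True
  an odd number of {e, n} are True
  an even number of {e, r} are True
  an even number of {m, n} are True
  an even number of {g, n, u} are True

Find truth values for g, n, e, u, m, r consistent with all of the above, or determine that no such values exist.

g=F; n=T; e=F; u=T; m=T; r=F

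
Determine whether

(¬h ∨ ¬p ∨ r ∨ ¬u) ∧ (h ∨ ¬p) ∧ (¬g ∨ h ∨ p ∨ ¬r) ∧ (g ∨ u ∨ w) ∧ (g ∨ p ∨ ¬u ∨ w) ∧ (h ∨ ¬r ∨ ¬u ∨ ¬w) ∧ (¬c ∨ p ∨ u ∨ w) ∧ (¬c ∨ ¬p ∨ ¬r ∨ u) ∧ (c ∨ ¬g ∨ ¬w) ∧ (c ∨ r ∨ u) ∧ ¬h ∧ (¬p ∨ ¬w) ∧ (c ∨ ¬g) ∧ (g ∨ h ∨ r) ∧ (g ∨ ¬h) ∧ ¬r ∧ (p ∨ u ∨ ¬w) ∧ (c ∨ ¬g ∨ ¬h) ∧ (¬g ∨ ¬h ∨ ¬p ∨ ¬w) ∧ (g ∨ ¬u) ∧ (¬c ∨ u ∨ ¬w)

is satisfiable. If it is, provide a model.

h=F, p=F, g=T, u=T, c=T, w=T, r=F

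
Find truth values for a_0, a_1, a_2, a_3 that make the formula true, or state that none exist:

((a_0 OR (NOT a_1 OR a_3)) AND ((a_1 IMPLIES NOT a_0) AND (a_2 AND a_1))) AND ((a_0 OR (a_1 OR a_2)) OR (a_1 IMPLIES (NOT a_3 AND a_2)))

a_0: False, a_1: True, a_2: True, a_3: True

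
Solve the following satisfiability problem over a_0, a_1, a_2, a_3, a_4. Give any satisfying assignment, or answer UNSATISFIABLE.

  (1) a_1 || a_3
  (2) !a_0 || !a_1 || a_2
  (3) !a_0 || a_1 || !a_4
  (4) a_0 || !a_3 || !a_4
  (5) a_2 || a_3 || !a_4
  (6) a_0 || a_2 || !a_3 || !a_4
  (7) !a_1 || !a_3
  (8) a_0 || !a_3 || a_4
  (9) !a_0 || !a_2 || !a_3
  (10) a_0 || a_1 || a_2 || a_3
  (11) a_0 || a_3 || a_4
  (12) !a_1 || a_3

a_0=T; a_1=F; a_2=F; a_3=T; a_4=F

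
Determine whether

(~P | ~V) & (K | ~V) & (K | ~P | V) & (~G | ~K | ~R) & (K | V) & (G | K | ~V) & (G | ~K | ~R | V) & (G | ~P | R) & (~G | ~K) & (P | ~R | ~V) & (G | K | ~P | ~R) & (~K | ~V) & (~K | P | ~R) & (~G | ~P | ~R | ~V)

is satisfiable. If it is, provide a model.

K = True, P = False, G = False, V = False, R = False

Try K = False:
  (K | ~V) forces V = False.
  clause (K | V) is falsified — backtrack.
So K = True.
  then (~G | ~K) forces G = False.
  then (~K | ~V) forces V = False.
  then (G | ~K | ~R | V) forces R = False.
  then (G | ~P | R) forces P = False.
All clauses satisfied.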